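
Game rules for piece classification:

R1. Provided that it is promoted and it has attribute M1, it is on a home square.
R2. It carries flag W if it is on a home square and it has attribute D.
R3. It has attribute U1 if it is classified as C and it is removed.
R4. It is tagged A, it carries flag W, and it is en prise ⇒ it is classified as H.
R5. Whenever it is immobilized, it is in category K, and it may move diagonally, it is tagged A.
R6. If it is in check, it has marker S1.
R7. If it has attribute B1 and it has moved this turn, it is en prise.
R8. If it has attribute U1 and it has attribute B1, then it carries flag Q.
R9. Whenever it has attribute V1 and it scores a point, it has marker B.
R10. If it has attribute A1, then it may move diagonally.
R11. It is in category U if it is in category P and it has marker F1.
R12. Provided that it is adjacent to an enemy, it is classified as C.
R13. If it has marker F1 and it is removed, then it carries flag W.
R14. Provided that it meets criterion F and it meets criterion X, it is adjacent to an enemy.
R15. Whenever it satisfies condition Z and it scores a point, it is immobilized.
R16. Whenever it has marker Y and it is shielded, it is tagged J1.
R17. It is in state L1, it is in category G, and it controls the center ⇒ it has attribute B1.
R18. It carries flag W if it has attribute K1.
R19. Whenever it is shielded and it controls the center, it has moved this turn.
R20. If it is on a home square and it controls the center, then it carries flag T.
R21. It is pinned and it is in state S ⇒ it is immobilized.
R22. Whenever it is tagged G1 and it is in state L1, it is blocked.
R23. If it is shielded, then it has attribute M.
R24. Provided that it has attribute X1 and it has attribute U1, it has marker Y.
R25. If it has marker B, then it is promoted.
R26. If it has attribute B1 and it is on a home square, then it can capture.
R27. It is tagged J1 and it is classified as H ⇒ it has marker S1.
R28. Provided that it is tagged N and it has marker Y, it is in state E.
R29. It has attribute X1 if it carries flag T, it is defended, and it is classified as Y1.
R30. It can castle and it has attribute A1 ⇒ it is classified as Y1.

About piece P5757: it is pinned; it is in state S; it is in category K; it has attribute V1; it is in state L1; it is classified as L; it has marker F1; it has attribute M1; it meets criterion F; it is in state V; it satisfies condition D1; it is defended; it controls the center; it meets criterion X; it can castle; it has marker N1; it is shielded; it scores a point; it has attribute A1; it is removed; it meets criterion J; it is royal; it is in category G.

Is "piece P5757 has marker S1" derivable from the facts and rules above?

Yes

By R9 (it has attribute V1, it scores a point): it has marker B.
By R10 (it has attribute A1): it may move diagonally.
By R13 (it has marker F1, it is removed): it carries flag W.
By R14 (it meets criterion F, it meets criterion X): it is adjacent to an enemy.
By R17 (it is in state L1, it is in category G, it controls the center): it has attribute B1.
By R19 (it is shielded, it controls the center): it has moved this turn.
By R21 (it is pinned, it is in state S): it is immobilized.
By R25 (it has marker B): it is promoted.
By R30 (it can castle, it has attribute A1): it is classified as Y1.
By R1 (it is promoted, it has attribute M1): it is on a home square.
By R5 (it is immobilized, it is in category K, it may move diagonally): it is tagged A.
By R7 (it has attribute B1, it has moved this turn): it is en prise.
By R12 (it is adjacent to an enemy): it is classified as C.
By R20 (it is on a home square, it controls the center): it carries flag T.
By R29 (it carries flag T, it is defended, it is classified as Y1): it has attribute X1.
By R3 (it is classified as C, it is removed): it has attribute U1.
By R4 (it is tagged A, it carries flag W, it is en prise): it is classified as H.
By R24 (it has attribute X1, it has attribute U1): it has marker Y.
By R16 (it has marker Y, it is shielded): it is tagged J1.
By R27 (it is tagged J1, it is classified as H): it has marker S1.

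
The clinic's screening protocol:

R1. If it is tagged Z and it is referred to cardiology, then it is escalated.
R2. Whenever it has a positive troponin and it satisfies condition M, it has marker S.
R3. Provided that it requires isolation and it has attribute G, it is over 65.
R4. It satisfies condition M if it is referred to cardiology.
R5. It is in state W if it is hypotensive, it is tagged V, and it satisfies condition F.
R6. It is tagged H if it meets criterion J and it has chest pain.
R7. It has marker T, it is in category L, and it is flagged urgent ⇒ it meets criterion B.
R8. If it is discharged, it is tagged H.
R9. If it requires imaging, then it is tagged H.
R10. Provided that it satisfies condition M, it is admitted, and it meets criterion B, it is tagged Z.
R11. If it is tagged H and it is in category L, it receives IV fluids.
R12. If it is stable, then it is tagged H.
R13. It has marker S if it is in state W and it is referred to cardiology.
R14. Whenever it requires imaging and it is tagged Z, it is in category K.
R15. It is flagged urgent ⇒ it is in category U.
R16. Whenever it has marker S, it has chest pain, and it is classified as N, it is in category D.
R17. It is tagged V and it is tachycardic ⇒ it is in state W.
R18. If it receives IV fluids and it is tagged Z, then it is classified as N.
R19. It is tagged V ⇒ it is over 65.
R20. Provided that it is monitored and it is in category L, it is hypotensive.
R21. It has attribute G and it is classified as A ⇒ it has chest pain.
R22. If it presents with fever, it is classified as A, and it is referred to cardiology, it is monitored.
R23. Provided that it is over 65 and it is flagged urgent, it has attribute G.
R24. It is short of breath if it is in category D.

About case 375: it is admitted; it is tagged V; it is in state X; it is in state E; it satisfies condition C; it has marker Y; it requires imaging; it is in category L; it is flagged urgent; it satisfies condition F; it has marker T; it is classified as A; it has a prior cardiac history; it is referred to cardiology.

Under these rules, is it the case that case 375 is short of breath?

No

Forward chaining from the given facts derives: satisfies condition M, meets criterion B, is tagged H, is tagged Z, receives IV fluids, is in category K, is in category U, is classified as N, is over 65, has attribute G, is escalated, has chest pain.
The only rule concluding "it is short of breath" is R24, which needs "it is in category D"; that is never established.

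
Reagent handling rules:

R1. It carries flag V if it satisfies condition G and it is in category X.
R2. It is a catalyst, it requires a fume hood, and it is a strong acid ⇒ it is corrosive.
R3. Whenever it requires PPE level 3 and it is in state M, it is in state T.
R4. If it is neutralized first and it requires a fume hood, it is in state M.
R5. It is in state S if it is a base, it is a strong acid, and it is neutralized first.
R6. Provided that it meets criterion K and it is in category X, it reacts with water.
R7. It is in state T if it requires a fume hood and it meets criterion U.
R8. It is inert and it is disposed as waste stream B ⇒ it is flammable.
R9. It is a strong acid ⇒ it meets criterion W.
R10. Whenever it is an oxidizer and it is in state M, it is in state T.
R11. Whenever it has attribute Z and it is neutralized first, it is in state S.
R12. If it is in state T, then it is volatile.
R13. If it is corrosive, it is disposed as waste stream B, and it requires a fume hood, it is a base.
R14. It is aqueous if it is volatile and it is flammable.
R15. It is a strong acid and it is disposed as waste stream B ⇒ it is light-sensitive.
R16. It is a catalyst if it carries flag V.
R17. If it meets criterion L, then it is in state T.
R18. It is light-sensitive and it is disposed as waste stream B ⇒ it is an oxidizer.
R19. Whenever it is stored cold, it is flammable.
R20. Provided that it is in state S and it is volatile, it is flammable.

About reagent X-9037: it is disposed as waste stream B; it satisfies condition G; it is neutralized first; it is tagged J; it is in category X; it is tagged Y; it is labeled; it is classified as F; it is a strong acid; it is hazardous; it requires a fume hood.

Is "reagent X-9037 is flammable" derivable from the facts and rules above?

By R1 (it satisfies condition G, it is in category X): it carries flag V.
By R4 (it is neutralized first, it requires a fume hood): it is in state M.
By R15 (it is a strong acid, it is disposed as waste stream B): it is light-sensitive.
By R16 (it carries flag V): it is a catalyst.
By R18 (it is light-sensitive, it is disposed as waste stream B): it is an oxidizer.
By R2 (it is a catalyst, it requires a fume hood, it is a strong acid): it is corrosive.
By R10 (it is an oxidizer, it is in state M): it is in state T.
By R12 (it is in state T): it is volatile.
By R13 (it is corrosive, it is disposed as waste stream B, it requires a fume hood): it is a base.
By R5 (it is a base, it is a strong acid, it is neutralized first): it is in state S.
By R20 (it is in state S, it is volatile): it is flammable.

Yes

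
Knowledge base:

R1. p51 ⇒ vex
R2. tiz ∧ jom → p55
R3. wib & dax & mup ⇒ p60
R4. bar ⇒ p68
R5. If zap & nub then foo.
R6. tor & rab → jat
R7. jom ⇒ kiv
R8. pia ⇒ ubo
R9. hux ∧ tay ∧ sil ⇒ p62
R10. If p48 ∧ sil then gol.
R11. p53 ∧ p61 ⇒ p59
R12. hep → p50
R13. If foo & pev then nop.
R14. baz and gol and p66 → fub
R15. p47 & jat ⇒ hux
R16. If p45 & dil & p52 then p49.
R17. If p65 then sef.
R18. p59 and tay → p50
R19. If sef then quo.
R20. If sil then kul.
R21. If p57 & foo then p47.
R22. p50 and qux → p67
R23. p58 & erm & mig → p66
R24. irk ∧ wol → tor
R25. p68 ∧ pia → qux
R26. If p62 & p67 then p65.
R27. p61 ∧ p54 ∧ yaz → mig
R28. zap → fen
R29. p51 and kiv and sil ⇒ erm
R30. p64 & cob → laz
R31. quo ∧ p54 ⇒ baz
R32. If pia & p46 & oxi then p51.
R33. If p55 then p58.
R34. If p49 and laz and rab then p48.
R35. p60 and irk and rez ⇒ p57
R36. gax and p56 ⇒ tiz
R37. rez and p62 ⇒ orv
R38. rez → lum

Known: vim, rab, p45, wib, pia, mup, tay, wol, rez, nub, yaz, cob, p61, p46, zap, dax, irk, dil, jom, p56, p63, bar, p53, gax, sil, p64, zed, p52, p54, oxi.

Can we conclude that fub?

p60  (by R3: wib, dax, mup)
p68  (by R4: bar)
foo  (by R5: zap, nub)
kiv  (by R7: jom)
p59  (by R11: p53, p61)
p49  (by R16: p45, dil, p52)
p50  (by R18: p59, tay)
tor  (by R24: irk, wol)
qux  (by R25: p68, pia)
mig  (by R27: p61, p54, yaz)
laz  (by R30: p64, cob)
p51  (by R32: pia, p46, oxi)
p48  (by R34: p49, laz, rab)
p57  (by R35: p60, irk, rez)
tiz  (by R36: gax, p56)
p55  (by R2: tiz, jom)
jat  (by R6: tor, rab)
gol  (by R10: p48, sil)
p47  (by R21: p57, foo)
p67  (by R22: p50, qux)
erm  (by R29: p51, kiv, sil)
p58  (by R33: p55)
hux  (by R15: p47, jat)
p66  (by R23: p58, erm, mig)
p62  (by R9: hux, tay, sil)
p65  (by R26: p62, p67)
sef  (by R17: p65)
quo  (by R19: sef)
baz  (by R31: quo, p54)
fub  (by R14: baz, gol, p66)

Yes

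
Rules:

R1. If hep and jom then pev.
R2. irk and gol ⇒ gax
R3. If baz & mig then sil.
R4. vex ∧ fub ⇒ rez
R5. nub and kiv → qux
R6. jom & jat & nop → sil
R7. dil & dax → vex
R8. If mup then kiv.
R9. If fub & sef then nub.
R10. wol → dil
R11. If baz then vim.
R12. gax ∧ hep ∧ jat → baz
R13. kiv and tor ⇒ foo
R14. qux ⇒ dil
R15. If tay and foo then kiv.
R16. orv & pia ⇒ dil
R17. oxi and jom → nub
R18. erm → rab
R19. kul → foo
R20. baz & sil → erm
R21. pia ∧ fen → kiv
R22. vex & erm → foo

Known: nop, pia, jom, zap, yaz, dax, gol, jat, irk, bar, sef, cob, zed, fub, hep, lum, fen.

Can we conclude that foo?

Yes

gax  (by R2: irk, gol)
sil  (by R6: jom, jat, nop)
nub  (by R9: fub, sef)
baz  (by R12: gax, hep, jat)
erm  (by R20: baz, sil)
kiv  (by R21: pia, fen)
qux  (by R5: nub, kiv)
dil  (by R14: qux)
vex  (by R7: dil, dax)
foo  (by R22: vex, erm)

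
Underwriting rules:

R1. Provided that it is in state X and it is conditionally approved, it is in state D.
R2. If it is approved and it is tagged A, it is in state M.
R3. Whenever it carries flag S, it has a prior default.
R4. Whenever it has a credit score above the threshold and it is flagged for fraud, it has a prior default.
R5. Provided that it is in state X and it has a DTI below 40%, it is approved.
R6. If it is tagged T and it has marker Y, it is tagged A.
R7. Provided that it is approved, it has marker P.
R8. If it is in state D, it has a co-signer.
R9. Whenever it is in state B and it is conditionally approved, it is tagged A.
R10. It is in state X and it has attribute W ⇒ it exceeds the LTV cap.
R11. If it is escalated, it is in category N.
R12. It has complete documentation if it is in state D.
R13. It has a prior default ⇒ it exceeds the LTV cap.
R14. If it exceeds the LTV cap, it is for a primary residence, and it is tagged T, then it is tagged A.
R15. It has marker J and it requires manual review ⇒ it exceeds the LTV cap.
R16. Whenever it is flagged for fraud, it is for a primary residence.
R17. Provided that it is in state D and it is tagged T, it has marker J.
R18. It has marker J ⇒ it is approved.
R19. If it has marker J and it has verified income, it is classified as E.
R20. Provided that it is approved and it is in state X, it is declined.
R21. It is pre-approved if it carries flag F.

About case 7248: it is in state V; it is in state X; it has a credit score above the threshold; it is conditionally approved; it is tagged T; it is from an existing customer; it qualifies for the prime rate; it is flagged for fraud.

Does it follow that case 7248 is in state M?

By R1 (it is in state X, it is conditionally approved): it is in state D.
By R4 (it has a credit score above the threshold, it is flagged for fraud): it has a prior default.
By R13 (it has a prior default): it exceeds the LTV cap.
By R16 (it is flagged for fraud): it is for a primary residence.
By R17 (it is in state D, it is tagged T): it has marker J.
By R18 (it has marker J): it is approved.
By R14 (it exceeds the LTV cap, it is for a primary residence, it is tagged T): it is tagged A.
By R2 (it is approved, it is tagged A): it is in state M.

Yes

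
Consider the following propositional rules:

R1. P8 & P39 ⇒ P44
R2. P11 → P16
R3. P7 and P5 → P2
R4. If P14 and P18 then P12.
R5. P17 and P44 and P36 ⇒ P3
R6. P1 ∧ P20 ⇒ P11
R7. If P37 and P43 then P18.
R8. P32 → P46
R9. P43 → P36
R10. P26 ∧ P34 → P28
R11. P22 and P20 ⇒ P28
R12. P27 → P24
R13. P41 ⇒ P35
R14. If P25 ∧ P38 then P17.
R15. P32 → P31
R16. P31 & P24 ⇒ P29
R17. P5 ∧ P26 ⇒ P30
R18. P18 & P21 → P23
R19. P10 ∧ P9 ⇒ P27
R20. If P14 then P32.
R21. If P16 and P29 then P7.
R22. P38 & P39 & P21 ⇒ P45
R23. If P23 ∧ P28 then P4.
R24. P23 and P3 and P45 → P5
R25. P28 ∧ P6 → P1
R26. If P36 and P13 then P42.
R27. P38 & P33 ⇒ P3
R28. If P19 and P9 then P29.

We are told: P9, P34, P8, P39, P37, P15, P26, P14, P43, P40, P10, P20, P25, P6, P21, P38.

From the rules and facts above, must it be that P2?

Yes

P44  (by R1: P8, P39)
P18  (by R7: P37, P43)
P36  (by R9: P43)
P28  (by R10: P26, P34)
P17  (by R14: P25, P38)
P23  (by R18: P18, P21)
P27  (by R19: P10, P9)
P32  (by R20: P14)
P45  (by R22: P38, P39, P21)
P1  (by R25: P28, P6)
P3  (by R5: P17, P44, P36)
P11  (by R6: P1, P20)
P24  (by R12: P27)
P31  (by R15: P32)
P29  (by R16: P31, P24)
P5  (by R24: P23, P3, P45)
P16  (by R2: P11)
P7  (by R21: P16, P29)
P2  (by R3: P7, P5)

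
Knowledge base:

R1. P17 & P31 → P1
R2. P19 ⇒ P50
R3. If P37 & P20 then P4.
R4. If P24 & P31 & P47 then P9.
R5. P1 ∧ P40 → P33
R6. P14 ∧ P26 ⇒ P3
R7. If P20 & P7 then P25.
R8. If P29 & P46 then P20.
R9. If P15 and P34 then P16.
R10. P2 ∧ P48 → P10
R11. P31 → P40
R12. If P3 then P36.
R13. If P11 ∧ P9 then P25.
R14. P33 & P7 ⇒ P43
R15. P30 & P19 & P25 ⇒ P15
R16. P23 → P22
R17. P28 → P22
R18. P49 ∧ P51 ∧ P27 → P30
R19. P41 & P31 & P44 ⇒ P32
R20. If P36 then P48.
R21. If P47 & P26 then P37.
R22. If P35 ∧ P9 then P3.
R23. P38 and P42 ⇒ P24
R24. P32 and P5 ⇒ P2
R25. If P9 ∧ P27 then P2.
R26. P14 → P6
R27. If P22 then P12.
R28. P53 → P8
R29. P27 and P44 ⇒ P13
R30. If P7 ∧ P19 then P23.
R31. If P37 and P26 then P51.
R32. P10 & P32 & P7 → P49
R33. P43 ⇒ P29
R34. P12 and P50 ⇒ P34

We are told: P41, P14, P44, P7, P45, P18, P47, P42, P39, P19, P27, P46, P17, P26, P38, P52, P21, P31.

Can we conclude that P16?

P1  (by R1: P17, P31)
P50  (by R2: P19)
P3  (by R6: P14, P26)
P40  (by R11: P31)
P36  (by R12: P3)
P32  (by R19: P41, P31, P44)
P48  (by R20: P36)
P37  (by R21: P47, P26)
P24  (by R23: P38, P42)
P23  (by R30: P7, P19)
P51  (by R31: P37, P26)
P9  (by R4: P24, P31, P47)
P33  (by R5: P1, P40)
P43  (by R14: P33, P7)
P22  (by R16: P23)
P2  (by R25: P9, P27)
P12  (by R27: P22)
P29  (by R33: P43)
P34  (by R34: P12, P50)
P20  (by R8: P29, P46)
P10  (by R10: P2, P48)
P49  (by R32: P10, P32, P7)
P25  (by R7: P20, P7)
P30  (by R18: P49, P51, P27)
P15  (by R15: P30, P19, P25)
P16  (by R9: P15, P34)

Yes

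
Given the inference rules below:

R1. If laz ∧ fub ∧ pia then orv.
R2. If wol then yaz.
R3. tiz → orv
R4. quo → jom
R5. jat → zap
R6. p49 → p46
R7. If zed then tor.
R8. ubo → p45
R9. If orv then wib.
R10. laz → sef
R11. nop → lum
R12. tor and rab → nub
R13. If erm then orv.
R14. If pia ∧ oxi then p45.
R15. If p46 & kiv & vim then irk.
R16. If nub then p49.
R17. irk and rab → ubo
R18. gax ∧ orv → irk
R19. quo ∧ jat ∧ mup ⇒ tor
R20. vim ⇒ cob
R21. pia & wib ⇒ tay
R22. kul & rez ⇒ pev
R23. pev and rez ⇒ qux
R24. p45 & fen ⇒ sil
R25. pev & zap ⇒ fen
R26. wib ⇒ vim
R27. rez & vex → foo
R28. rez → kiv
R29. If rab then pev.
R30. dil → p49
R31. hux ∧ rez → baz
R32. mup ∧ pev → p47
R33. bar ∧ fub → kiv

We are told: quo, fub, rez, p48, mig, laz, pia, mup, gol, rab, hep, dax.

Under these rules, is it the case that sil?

Forward chaining from the given facts derives: orv, jom, wib, sef, tay, vim, kiv, pev, p47, cob, qux.
The only rule concluding sil is R24, which needs p45; that is never established.

No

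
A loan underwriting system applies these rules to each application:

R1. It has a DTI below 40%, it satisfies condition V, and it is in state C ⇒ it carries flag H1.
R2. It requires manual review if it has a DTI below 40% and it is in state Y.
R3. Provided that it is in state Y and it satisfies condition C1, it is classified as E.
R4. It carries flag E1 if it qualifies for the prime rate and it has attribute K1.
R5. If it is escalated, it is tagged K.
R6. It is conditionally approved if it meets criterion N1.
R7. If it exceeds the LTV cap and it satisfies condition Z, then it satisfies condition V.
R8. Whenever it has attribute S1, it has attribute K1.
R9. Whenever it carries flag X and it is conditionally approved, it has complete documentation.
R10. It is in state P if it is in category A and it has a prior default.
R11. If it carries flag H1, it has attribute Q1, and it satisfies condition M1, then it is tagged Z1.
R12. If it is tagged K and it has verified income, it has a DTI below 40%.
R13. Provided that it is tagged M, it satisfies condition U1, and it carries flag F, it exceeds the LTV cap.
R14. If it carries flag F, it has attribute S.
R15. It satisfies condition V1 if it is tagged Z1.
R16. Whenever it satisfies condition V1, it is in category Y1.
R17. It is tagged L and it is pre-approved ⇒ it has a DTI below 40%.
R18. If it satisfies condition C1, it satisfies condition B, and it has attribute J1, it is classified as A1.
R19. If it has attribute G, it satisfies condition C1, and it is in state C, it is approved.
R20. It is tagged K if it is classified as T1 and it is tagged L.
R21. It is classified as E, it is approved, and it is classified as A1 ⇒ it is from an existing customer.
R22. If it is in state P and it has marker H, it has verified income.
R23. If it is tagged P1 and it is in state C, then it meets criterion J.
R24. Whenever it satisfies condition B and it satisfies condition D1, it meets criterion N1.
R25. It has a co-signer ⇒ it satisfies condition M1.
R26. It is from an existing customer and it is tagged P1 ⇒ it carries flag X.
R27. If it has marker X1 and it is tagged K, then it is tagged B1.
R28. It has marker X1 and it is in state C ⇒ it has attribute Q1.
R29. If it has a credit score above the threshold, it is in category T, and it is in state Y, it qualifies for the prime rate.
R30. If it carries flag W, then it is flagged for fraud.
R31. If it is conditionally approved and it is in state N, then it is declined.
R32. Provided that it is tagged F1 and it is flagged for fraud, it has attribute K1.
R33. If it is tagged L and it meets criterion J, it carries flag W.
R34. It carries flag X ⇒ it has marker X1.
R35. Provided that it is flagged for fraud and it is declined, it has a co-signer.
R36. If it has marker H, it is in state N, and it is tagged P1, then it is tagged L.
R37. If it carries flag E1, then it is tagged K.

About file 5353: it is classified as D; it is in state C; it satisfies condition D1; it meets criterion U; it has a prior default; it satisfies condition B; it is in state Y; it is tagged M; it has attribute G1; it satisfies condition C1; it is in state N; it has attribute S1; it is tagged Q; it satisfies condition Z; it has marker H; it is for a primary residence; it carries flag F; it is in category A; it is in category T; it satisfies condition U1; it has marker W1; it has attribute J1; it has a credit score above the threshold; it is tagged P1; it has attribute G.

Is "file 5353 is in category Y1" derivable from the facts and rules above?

Yes

By R3 (it is in state Y, it satisfies condition C1): it is classified as E.
By R8 (it has attribute S1): it has attribute K1.
By R10 (it is in category A, it has a prior default): it is in state P.
By R13 (it is tagged M, it satisfies condition U1, it carries flag F): it exceeds the LTV cap.
By R18 (it satisfies condition C1, it satisfies condition B, it has attribute J1): it is classified as A1.
By R19 (it has attribute G, it satisfies condition C1, it is in state C): it is approved.
By R21 (it is classified as E, it is approved, it is classified as A1): it is from an existing customer.
By R22 (it is in state P, it has marker H): it has verified income.
By R23 (it is tagged P1, it is in state C): it meets criterion J.
By R24 (it satisfies condition B, it satisfies condition D1): it meets criterion N1.
By R26 (it is from an existing customer, it is tagged P1): it carries flag X.
By R29 (it has a credit score above the threshold, it is in category T, it is in state Y): it qualifies for the prime rate.
By R34 (it carries flag X): it has marker X1.
By R36 (it has marker H, it is in state N, it is tagged P1): it is tagged L.
By R4 (it qualifies for the prime rate, it has attribute K1): it carries flag E1.
By R6 (it meets criterion N1): it is conditionally approved.
By R7 (it exceeds the LTV cap, it satisfies condition Z): it satisfies condition V.
By R28 (it has marker X1, it is in state C): it has attribute Q1.
By R31 (it is conditionally approved, it is in state N): it is declined.
By R33 (it is tagged L, it meets criterion J): it carries flag W.
By R37 (it carries flag E1): it is tagged K.
By R12 (it is tagged K, it has verified income): it has a DTI below 40%.
By R30 (it carries flag W): it is flagged for fraud.
By R35 (it is flagged for fraud, it is declined): it has a co-signer.
By R1 (it has a DTI below 40%, it satisfies condition V, it is in state C): it carries flag H1.
By R25 (it has a co-signer): it satisfies condition M1.
By R11 (it carries flag H1, it has attribute Q1, it satisfies condition M1): it is tagged Z1.
By R15 (it is tagged Z1): it satisfies condition V1.
By R16 (it satisfies condition V1): it is in category Y1.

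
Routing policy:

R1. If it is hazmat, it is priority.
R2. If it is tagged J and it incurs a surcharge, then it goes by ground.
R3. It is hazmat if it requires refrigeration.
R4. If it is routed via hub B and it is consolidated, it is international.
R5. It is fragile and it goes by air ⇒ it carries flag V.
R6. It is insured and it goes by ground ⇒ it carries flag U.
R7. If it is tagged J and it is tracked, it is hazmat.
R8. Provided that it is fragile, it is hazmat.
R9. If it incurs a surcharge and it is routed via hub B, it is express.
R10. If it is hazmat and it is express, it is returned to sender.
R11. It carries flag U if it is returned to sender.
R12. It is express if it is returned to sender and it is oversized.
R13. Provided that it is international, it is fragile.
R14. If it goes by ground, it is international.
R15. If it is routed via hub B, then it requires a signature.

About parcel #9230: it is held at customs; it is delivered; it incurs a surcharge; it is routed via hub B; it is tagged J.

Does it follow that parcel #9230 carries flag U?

By R2 (it is tagged J, it incurs a surcharge): it goes by ground.
By R9 (it incurs a surcharge, it is routed via hub B): it is express.
By R14 (it goes by ground): it is international.
By R13 (it is international): it is fragile.
By R8 (it is fragile): it is hazmat.
By R10 (it is hazmat, it is express): it is returned to sender.
By R11 (it is returned to sender): it carries flag U.

Yes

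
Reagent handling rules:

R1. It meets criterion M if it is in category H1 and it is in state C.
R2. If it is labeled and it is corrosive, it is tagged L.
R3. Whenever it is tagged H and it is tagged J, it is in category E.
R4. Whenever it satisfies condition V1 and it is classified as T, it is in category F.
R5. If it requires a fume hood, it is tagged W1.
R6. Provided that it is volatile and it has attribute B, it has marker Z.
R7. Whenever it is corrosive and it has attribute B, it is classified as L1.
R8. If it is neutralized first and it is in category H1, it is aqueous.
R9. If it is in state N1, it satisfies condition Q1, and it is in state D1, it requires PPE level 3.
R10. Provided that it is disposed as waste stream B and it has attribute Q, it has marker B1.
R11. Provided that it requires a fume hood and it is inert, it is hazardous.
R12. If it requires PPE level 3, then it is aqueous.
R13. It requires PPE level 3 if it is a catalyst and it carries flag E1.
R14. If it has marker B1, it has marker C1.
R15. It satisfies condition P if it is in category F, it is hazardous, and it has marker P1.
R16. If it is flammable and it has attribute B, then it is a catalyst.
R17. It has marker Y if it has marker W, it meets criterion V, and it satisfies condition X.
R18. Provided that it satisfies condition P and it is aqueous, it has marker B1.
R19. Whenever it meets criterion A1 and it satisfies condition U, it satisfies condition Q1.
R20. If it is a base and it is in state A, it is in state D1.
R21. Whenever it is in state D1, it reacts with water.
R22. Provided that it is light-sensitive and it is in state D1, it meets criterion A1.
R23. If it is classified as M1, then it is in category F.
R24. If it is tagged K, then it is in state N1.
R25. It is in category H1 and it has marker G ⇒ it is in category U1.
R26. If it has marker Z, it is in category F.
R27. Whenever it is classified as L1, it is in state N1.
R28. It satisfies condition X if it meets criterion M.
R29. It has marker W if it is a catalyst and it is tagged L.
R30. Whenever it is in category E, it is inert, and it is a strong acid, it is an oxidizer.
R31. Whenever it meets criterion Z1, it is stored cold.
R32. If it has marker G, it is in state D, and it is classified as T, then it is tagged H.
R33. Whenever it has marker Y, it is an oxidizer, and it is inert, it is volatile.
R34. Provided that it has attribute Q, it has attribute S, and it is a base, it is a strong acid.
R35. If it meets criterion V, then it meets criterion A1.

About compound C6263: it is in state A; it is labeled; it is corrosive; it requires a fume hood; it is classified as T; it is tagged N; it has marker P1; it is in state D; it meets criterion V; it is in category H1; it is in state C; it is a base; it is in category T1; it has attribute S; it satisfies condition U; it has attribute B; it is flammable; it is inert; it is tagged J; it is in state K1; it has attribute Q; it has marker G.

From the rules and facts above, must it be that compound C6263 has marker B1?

By R1 (it is in category H1, it is in state C): it meets criterion M.
By R2 (it is labeled, it is corrosive): it is tagged L.
By R7 (it is corrosive, it has attribute B): it is classified as L1.
By R11 (it requires a fume hood, it is inert): it is hazardous.
By R16 (it is flammable, it has attribute B): it is a catalyst.
By R20 (it is a base, it is in state A): it is in state D1.
By R27 (it is classified as L1): it is in state N1.
By R28 (it meets criterion M): it satisfies condition X.
By R29 (it is a catalyst, it is tagged L): it has marker W.
By R32 (it has marker G, it is in state D, it is classified as T): it is tagged H.
By R34 (it has attribute Q, it has attribute S, it is a base): it is a strong acid.
By R35 (it meets criterion V): it meets criterion A1.
By R3 (it is tagged H, it is tagged J): it is in category E.
By R17 (it has marker W, it meets criterion V, it satisfies condition X): it has marker Y.
By R19 (it meets criterion A1, it satisfies condition U): it satisfies condition Q1.
By R30 (it is in category E, it is inert, it is a strong acid): it is an oxidizer.
By R33 (it has marker Y, it is an oxidizer, it is inert): it is volatile.
By R6 (it is volatile, it has attribute B): it has marker Z.
By R9 (it is in state N1, it satisfies condition Q1, it is in state D1): it requires PPE level 3.
By R12 (it requires PPE level 3): it is aqueous.
By R26 (it has marker Z): it is in category F.
By R15 (it is in category F, it is hazardous, it has marker P1): it satisfies condition P.
By R18 (it satisfies condition P, it is aqueous): it has marker B1.

Yes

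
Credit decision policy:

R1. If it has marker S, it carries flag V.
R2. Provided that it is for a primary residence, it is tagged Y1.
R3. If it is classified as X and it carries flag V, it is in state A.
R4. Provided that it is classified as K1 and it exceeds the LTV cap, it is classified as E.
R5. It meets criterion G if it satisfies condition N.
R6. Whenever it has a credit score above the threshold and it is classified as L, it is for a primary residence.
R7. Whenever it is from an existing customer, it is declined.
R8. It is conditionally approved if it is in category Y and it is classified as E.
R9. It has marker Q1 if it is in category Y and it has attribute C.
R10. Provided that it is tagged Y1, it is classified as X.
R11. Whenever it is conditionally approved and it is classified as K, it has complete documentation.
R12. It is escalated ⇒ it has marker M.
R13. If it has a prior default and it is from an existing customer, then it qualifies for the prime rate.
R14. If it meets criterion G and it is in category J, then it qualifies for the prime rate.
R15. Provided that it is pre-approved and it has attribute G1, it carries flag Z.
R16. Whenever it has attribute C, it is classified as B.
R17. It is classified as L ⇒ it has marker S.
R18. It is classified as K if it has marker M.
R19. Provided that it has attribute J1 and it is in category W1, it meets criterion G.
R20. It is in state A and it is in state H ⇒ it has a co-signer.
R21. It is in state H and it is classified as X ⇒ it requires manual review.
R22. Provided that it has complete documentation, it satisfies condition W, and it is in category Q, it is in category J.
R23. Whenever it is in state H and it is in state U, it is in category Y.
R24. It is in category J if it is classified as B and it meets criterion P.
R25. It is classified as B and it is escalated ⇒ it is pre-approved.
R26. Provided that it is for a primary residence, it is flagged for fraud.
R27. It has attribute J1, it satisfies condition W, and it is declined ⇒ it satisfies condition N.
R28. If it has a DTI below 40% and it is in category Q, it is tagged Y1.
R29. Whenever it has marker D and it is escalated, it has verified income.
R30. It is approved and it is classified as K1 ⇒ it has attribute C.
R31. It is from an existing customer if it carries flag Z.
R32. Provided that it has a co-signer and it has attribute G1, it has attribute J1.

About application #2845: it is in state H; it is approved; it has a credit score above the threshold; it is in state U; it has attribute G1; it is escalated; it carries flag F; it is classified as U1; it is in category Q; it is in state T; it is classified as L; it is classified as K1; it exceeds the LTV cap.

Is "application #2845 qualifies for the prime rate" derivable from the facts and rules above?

No

Forward chaining from the given facts derives: is classified as E, is for a primary residence, has marker M, has marker S, is classified as K, is in category Y, is flagged for fraud, has attribute C, carries flag V, is tagged Y1, is conditionally approved, has marker Q1, is classified as X, has complete documentation, is classified as B, requires manual review, is pre-approved, is in state A, carries flag Z, has a co-signer, is from an existing customer, has attribute J1, is declined.
Rules concluding "it qualifies for the prime rate": R13 needs "it has a prior default"; R14 needs "it meets criterion G" — none of these are established.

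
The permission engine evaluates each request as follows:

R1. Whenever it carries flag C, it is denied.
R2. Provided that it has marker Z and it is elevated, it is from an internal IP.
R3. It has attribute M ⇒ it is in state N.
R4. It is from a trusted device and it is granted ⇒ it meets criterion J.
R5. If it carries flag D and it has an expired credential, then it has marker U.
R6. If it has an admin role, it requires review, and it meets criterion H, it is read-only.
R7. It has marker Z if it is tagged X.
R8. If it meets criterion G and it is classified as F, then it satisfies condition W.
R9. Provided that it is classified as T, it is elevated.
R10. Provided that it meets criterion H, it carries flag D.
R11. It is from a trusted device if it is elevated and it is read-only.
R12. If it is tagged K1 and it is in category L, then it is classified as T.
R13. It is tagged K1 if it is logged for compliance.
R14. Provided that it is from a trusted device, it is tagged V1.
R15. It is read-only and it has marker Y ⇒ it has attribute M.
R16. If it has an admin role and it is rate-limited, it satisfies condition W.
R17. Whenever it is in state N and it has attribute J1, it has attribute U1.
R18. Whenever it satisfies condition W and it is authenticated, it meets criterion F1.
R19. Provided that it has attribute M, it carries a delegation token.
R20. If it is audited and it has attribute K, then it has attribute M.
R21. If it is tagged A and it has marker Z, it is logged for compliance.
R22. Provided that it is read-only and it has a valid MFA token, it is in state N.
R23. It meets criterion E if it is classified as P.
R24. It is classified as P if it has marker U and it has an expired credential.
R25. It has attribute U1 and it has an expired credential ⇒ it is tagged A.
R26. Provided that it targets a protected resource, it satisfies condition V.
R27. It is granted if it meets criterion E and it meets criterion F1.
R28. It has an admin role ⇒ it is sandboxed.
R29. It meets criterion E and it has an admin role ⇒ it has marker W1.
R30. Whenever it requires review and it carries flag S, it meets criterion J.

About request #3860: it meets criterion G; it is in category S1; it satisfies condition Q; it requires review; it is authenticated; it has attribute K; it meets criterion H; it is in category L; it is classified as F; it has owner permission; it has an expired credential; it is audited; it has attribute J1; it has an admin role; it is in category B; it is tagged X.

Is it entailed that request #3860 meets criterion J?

Yes

By R6 (it has an admin role, it requires review, it meets criterion H): it is read-only.
By R7 (it is tagged X): it has marker Z.
By R8 (it meets criterion G, it is classified as F): it satisfies condition W.
By R10 (it meets criterion H): it carries flag D.
By R18 (it satisfies condition W, it is authenticated): it meets criterion F1.
By R20 (it is audited, it has attribute K): it has attribute M.
By R3 (it has attribute M): it is in state N.
By R5 (it carries flag D, it has an expired credential): it has marker U.
By R17 (it is in state N, it has attribute J1): it has attribute U1.
By R24 (it has marker U, it has an expired credential): it is classified as P.
By R25 (it has attribute U1, it has an expired credential): it is tagged A.
By R21 (it is tagged A, it has marker Z): it is logged for compliance.
By R23 (it is classified as P): it meets criterion E.
By R27 (it meets criterion E, it meets criterion F1): it is granted.
By R13 (it is logged for compliance): it is tagged K1.
By R12 (it is tagged K1, it is in category L): it is classified as T.
By R9 (it is classified as T): it is elevated.
By R11 (it is elevated, it is read-only): it is from a trusted device.
By R4 (it is from a trusted device, it is granted): it meets criterion J.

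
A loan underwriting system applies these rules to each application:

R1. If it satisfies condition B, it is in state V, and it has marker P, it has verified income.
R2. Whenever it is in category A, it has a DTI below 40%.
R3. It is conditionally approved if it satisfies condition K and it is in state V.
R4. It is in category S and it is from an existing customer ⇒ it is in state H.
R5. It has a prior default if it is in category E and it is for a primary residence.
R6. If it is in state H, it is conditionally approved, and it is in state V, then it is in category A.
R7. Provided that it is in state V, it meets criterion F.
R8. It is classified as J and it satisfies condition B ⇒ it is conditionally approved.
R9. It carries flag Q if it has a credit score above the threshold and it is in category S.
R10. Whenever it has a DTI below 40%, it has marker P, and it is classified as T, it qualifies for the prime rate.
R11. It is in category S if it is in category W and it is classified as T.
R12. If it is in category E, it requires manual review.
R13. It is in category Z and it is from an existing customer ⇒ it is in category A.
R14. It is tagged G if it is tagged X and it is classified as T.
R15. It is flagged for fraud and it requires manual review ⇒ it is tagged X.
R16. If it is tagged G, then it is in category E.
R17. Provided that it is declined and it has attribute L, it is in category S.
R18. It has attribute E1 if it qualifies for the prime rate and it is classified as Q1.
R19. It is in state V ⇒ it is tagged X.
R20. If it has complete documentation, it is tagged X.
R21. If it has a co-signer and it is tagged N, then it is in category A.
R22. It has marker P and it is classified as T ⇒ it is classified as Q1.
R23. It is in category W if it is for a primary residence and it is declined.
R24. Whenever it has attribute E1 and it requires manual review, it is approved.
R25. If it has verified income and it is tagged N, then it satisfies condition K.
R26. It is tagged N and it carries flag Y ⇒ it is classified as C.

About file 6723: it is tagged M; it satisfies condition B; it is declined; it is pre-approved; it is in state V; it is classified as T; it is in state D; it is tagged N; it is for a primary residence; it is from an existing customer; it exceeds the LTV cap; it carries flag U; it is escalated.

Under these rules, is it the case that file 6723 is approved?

Forward chaining from the given facts derives: meets criterion F, is tagged X, is in category W, is in category S, is tagged G, is in category E, is in state H, has a prior default, requires manual review.
The only rule concluding "it is approved" is R24, which needs "it has attribute E1"; that is never established.

No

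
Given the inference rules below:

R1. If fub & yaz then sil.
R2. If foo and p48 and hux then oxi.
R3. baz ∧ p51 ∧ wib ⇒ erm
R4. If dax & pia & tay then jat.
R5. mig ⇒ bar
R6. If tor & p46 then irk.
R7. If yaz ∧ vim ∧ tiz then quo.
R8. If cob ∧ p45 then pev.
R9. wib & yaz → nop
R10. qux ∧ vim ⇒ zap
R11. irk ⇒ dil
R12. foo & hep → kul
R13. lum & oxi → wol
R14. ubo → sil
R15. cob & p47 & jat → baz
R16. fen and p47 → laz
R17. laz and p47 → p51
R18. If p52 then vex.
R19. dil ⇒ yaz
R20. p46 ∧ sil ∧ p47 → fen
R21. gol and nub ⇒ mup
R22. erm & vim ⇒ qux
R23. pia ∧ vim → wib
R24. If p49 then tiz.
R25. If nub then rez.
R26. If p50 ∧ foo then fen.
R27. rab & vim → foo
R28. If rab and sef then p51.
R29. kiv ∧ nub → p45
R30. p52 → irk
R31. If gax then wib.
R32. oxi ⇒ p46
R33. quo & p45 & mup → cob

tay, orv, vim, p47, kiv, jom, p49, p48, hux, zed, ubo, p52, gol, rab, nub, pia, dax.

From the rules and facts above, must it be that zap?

jat  (by R4: dax, pia, tay)
sil  (by R14: ubo)
mup  (by R21: gol, nub)
wib  (by R23: pia, vim)
tiz  (by R24: p49)
foo  (by R27: rab, vim)
p45  (by R29: kiv, nub)
irk  (by R30: p52)
oxi  (by R2: foo, p48, hux)
dil  (by R11: irk)
yaz  (by R19: dil)
p46  (by R32: oxi)
quo  (by R7: yaz, vim, tiz)
fen  (by R20: p46, sil, p47)
cob  (by R33: quo, p45, mup)
baz  (by R15: cob, p47, jat)
laz  (by R16: fen, p47)
p51  (by R17: laz, p47)
erm  (by R3: baz, p51, wib)
qux  (by R22: erm, vim)
zap  (by R10: qux, vim)

Yes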